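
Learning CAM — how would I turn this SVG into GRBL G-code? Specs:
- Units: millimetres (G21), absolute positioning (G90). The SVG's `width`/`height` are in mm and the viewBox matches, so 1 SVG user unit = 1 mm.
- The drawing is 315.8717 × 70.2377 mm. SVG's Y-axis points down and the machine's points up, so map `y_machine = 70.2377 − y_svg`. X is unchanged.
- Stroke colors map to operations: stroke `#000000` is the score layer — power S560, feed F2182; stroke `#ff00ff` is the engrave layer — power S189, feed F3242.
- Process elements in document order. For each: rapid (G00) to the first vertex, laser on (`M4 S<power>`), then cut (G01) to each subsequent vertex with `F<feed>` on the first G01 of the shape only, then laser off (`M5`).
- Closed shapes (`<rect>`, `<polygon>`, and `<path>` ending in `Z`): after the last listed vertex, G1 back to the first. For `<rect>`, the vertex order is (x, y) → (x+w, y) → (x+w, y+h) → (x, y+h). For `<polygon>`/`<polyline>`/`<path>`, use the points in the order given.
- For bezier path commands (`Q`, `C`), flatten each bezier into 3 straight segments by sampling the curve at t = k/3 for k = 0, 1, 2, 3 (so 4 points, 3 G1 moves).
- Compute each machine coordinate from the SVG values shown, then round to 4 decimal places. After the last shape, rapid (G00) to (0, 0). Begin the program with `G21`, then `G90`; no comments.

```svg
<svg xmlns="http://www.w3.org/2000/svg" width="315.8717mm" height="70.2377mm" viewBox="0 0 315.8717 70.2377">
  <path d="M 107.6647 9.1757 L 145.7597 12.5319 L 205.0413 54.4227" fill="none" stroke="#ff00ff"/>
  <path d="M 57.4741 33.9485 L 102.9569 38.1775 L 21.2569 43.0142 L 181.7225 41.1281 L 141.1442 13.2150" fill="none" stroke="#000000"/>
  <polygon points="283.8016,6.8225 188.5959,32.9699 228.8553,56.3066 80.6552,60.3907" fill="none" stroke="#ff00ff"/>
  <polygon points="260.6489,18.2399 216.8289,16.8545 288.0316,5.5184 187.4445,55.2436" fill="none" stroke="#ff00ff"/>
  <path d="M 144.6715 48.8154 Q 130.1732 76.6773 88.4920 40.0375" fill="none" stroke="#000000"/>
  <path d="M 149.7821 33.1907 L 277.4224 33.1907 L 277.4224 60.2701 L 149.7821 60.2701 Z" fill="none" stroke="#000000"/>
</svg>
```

G21
G90
G00 X107.6647 Y61.0620
M4 S189
G01 X145.7597 Y57.7058 F3242
G01 X205.0413 Y15.8150
M5
G00 X57.4741 Y36.2892
M4 S560
G01 X102.9569 Y32.0602 F2182
G01 X21.2569 Y27.2235
G01 X181.7225 Y29.1096
G01 X141.1442 Y57.0227
M5
G00 X283.8016 Y63.4152
M4 S189
G01 X188.5959 Y37.2678 F3242
G01 X228.8553 Y13.9311
G01 X80.6552 Y9.8470
G01 X283.8016 Y63.4152
M5
G00 X260.6489 Y51.9978
M4 S189
G01 X216.8289 Y53.3832 F3242
G01 X288.0316 Y64.7193
G01 X187.4445 Y14.9941
G01 X260.6489 Y51.9978
M5
G00 X144.6715 Y21.4223
M4 S560
G01 X131.9856 Y10.0146 F2182
G01 X113.2591 Y12.9405
G01 X88.4920 Y30.2002
M5
G00 X149.7821 Y37.0470
M4 S560
G01 X277.4224 Y37.0470 F2182
G01 X277.4224 Y9.9676
G01 X149.7821 Y9.9676
G01 X149.7821 Y37.0470
M5
G00 X0.0000 Y0.0000

viewBox `0 0 315.8717 70.2377` with mm width/height → 1 unit = 1 mm. Flip: y_m = 70.2377 − y_svg.

**Shape 1** — `<path>` open polyline, stroke `#ff00ff` → engrave (S189, F3242). Machine vertices: (107.6647,61.0620) → (145.7597,57.7058) → (205.0413,15.8150). Open path.

**Shape 2** — `<path>` open polyline, stroke `#000000` → score (S560, F2182). Machine vertices: (57.4741,36.2892) → (102.9569,32.0602) → (21.2569,27.2235) → (181.7225,29.1096) → (141.1442,57.0227). Open path.

**Shape 3** — `<polygon>` closed polygon, stroke `#ff00ff` → engrave (S189, F3242). Machine vertices: (283.8016,63.4152) → (188.5959,37.2678) → (228.8553,13.9311) → (80.6552,9.8470) → (283.8016,63.4152). Closed: final G1 returns to the first vertex.

**Shape 4** — `<polygon>` closed polygon, stroke `#ff00ff` → engrave (S189, F3242). Machine vertices: (260.6489,51.9978) → (216.8289,53.3832) → (288.0316,64.7193) → (187.4445,14.9941) → (260.6489,51.9978). Closed: final G1 returns to the first vertex.

**Shape 5** — `<path>` quadratic bezier, stroke `#000000` → score (S560, F2182). Control points (SVG): P0=(144.6715,48.8154), P1=(130.1732,76.6773), P2=(88.4920,40.0375); sampled at t=k/3. Machine vertices: (144.6715,21.4223) → (131.9856,10.0146) → (113.2591,12.9405) → (88.4920,30.2002). Open path.

**Shape 6** — `<path>` rectangle, stroke `#000000` → score (S560, F2182). Machine vertices: (149.7821,37.0470) → (277.4224,37.0470) → (277.4224,9.9676) → (149.7821,9.9676) → (149.7821,37.0470). Closed: final G1 returns to the first vertex.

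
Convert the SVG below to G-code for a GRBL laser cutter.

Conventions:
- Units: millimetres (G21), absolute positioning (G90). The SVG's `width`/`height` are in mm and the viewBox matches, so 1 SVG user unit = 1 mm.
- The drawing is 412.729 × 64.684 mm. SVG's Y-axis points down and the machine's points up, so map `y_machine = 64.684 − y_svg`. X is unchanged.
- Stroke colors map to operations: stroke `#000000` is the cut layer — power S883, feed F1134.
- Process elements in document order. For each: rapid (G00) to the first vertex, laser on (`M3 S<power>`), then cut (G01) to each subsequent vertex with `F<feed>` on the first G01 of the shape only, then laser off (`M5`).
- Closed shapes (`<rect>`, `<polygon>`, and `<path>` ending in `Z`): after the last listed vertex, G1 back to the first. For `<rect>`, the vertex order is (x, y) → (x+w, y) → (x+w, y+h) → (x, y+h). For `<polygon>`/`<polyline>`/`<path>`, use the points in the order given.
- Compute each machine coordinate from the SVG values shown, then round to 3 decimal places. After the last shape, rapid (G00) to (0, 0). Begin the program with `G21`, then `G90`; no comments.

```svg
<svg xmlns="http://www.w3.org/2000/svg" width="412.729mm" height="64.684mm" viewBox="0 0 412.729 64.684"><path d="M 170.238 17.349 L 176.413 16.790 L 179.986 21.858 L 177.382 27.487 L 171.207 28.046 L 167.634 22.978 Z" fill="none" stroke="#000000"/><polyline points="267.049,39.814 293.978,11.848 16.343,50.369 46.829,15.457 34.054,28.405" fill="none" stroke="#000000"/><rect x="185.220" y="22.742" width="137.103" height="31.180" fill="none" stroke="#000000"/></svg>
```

G21
G90
G00 X170.238 Y47.335
M3 S883
G01 X176.413 Y47.894 F1134
G01 X179.986 Y42.826
G01 X177.382 Y37.197
G01 X171.207 Y36.638
G01 X167.634 Y41.706
G01 X170.238 Y47.335
M5
G00 X267.049 Y24.870
M3 S883
G01 X293.978 Y52.836 F1134
G01 X16.343 Y14.315
G01 X46.829 Y49.227
G01 X34.054 Y36.279
M5
G00 X185.220 Y41.942
M3 S883
G01 X322.323 Y41.942 F1134
G01 X322.323 Y10.762
G01 X185.220 Y10.762
G01 X185.220 Y41.942
M5
G00 X0.000 Y0.000

1 u = 1 mm; y_m = 64.684 − y.

[1] `<path>` regular polygon, #000000→cut S883 F1134: (170.238,47.335) → (176.413,47.894) → (179.986,42.826) → (177.382,37.197) → (171.207,36.638) → (167.634,41.706) → (170.238,47.335) (closed)

[2] `<polyline>` open polyline, #000000→cut S883 F1134: (267.049,24.870) → (293.978,52.836) → (16.343,14.315) → (46.829,49.227) → (34.054,36.279)

[3] `<rect>` rectangle, #000000→cut S883 F1134: (185.220,41.942) → (322.323,41.942) → (322.323,10.762) → (185.220,10.762) → (185.220,41.942) (closed)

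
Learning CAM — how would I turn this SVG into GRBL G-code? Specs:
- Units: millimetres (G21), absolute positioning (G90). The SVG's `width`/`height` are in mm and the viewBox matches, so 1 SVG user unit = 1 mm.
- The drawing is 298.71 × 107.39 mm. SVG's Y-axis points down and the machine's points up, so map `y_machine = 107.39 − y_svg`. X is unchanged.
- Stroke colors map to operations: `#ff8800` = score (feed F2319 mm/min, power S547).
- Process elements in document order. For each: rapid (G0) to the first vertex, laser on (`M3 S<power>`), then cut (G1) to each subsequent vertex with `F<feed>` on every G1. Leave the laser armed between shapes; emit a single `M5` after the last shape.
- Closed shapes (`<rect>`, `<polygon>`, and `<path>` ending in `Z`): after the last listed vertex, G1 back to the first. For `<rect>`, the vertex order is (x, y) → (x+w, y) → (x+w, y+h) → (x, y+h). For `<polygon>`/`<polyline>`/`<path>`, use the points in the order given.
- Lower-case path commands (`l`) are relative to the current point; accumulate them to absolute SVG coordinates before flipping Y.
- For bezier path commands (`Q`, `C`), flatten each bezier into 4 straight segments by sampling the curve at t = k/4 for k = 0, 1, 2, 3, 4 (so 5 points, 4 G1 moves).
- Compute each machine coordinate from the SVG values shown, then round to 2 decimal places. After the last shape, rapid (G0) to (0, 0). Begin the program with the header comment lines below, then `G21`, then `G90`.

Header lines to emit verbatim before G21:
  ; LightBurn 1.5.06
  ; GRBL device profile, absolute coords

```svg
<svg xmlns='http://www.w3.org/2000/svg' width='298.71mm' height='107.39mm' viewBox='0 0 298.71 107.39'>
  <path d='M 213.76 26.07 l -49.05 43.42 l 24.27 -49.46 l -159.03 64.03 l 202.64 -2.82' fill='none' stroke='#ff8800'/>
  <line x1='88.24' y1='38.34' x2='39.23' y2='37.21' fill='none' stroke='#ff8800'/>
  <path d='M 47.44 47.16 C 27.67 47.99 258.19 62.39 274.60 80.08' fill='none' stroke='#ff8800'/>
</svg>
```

viewBox `0 0 298.71 107.39` with mm width/height → 1 unit = 1 mm. Flip: y_m = 107.39 − y_svg.

**Shape 1** — `<path>` open polyline, stroke `#ff8800` → score (S547, F2319). Machine vertices: (213.76,81.32) → (164.71,37.90) → (188.98,87.36) → (29.95,23.33) → (232.59,26.15). Open path.

**Shape 2** — `<line>` line segment, stroke `#ff8800` → score (S547, F2319). Machine vertices: (88.24,69.05) → (39.23,70.18). Open path.

**Shape 3** — `<path>` cubic bezier, stroke `#ff8800` → score (S547, F2319). Control points (SVG): P0=(47.44,47.16), P1=(27.67,47.99), P2=(258.19,62.39), P3=(274.60,80.08); sampled at t=k/4. Machine vertices: (47.44,60.23) → (72.29,57.22) → (147.45,50.09) → (229.40,39.80) → (274.60,27.31). Open path.

; LightBurn 1.5.06
; GRBL device profile, absolute coords
G21
G90
G0 X213.76 Y81.32
M3 S547
G1 X164.71 Y37.90 F2319
G1 X188.98 Y87.36 F2319
G1 X29.95 Y23.33 F2319
G1 X232.59 Y26.15 F2319
G0 X88.24 Y69.05
M3 S547
G1 X39.23 Y70.18 F2319
G0 X47.44 Y60.23
M3 S547
G1 X72.29 Y57.22 F2319
G1 X147.45 Y50.09 F2319
G1 X229.40 Y39.80 F2319
G1 X274.60 Y27.31 F2319
M5
G0 X0.00 Y0.00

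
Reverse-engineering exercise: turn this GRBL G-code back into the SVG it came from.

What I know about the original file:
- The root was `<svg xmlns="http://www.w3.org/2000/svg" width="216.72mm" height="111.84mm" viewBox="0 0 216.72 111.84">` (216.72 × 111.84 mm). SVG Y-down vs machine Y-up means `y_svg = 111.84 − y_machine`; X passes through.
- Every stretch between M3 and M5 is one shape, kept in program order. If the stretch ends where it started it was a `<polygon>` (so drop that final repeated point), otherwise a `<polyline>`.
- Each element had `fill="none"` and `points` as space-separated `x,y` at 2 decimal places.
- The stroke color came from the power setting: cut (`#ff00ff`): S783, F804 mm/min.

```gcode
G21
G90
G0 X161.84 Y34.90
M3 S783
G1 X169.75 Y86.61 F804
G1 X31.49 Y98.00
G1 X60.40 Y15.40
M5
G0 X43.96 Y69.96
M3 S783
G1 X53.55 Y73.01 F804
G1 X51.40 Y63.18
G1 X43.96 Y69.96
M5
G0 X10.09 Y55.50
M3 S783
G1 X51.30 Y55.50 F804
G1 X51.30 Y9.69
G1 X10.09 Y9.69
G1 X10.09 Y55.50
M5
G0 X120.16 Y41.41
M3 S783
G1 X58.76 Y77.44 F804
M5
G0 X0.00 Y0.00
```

y_svg = 111.84 − y_m. Every run uses S783, so all elements get stroke `#ff00ff` (cut).

[1] open run; points: 161.84,76.94 169.75,25.23 31.49,13.84 60.40,96.44

[2] closed run; points: 43.96,41.88 53.55,38.83 51.40,48.66

[3] closed run; points: 10.09,56.34 51.30,56.34 51.30,102.15 10.09,102.15

[4] open run; points: 120.16,70.43 58.76,34.40

<svg xmlns="http://www.w3.org/2000/svg" width="216.72mm" height="111.84mm" viewBox="0 0 216.72 111.84">
  <polyline points="161.84,76.94 169.75,25.23 31.49,13.84 60.40,96.44" fill="none" stroke="#ff00ff"/>
  <polygon points="43.96,41.88 53.55,38.83 51.40,48.66" fill="none" stroke="#ff00ff"/>
  <polygon points="10.09,56.34 51.30,56.34 51.30,102.15 10.09,102.15" fill="none" stroke="#ff00ff"/>
  <polyline points="120.16,70.43 58.76,34.40" fill="none" stroke="#ff00ff"/>
</svg>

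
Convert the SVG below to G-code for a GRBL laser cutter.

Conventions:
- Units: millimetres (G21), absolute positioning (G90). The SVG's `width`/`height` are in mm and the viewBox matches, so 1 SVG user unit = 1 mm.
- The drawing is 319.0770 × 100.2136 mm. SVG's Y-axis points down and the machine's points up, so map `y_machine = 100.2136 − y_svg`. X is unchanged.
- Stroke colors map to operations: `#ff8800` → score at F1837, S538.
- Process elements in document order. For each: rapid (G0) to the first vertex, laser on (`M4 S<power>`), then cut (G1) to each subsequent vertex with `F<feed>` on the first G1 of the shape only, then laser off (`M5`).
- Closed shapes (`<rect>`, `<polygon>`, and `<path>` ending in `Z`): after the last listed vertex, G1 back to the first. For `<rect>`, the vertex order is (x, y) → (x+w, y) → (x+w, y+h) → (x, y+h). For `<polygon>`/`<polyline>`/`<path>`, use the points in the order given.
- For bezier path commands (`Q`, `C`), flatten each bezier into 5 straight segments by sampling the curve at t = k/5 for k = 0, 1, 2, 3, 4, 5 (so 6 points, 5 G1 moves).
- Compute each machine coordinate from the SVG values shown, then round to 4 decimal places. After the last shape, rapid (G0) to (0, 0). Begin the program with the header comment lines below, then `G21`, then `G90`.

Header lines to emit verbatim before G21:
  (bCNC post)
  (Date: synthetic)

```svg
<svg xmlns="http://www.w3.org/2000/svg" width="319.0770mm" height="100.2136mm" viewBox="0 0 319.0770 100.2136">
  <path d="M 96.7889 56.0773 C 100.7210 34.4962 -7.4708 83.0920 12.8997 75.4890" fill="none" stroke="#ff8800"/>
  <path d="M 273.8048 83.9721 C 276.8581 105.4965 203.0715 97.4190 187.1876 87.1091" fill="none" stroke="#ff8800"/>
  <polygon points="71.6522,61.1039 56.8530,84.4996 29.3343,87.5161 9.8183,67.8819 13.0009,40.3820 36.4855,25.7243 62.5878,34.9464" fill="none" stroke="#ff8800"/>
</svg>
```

viewBox `0 0 319.0770 100.2136` with mm width/height → 1 unit = 1 mm. Flip: y_m = 100.2136 − y_svg.

**Shape 1** — `<path>` cubic bezier, stroke `#ff8800` → score (S538, F1837). Control points (SVG): P0=(96.7889,56.0773), P1=(100.7210,34.4962), P2=(-7.4708,83.0920), P3=(12.8997,75.4890); sampled at t=k/5. Machine vertices: (96.7889,44.1363) → (87.6188,49.6747) → (63.0919,44.4368) → (34.7611,34.4884) → (14.1794,25.8957) → (12.8997,24.7246). Open path.

**Shape 2** — `<path>` cubic bezier, stroke `#ff8800` → score (S538, F1837). Control points (SVG): P0=(273.8048,83.9721), P1=(276.8581,105.4965), P2=(203.0715,97.4190), P3=(187.1876,87.1091); sampled at t=k/5. Machine vertices: (273.8048,16.2415) → (267.4939,6.6601) → (249.2091,2.8695) → (225.4180,3.5558) → (202.5883,7.4054) → (187.1876,13.1045). Open path.

**Shape 3** — `<polygon>` regular polygon, stroke `#ff8800` → score (S538, F1837). Machine vertices: (71.6522,39.1097) → (56.8530,15.7140) → (29.3343,12.6975) → (9.8183,32.3317) → (13.0009,59.8316) → (36.4855,74.4893) → (62.5878,65.2672) → (71.6522,39.1097). Closed: final G1 returns to the first vertex.

(bCNC post)
(Date: synthetic)
G21
G90
G0 X96.7889 Y44.1363
M4 S538
G1 X87.6188 Y49.6747 F1837
G1 X63.0919 Y44.4368
G1 X34.7611 Y34.4884
G1 X14.1794 Y25.8957
G1 X12.8997 Y24.7246
M5
G0 X273.8048 Y16.2415
M4 S538
G1 X267.4939 Y6.6601 F1837
G1 X249.2091 Y2.8695
G1 X225.4180 Y3.5558
G1 X202.5883 Y7.4054
G1 X187.1876 Y13.1045
M5
G0 X71.6522 Y39.1097
M4 S538
G1 X56.8530 Y15.7140 F1837
G1 X29.3343 Y12.6975
G1 X9.8183 Y32.3317
G1 X13.0009 Y59.8316
G1 X36.4855 Y74.4893
G1 X62.5878 Y65.2672
G1 X71.6522 Y39.1097
M5
G0 X0.0000 Y0.0000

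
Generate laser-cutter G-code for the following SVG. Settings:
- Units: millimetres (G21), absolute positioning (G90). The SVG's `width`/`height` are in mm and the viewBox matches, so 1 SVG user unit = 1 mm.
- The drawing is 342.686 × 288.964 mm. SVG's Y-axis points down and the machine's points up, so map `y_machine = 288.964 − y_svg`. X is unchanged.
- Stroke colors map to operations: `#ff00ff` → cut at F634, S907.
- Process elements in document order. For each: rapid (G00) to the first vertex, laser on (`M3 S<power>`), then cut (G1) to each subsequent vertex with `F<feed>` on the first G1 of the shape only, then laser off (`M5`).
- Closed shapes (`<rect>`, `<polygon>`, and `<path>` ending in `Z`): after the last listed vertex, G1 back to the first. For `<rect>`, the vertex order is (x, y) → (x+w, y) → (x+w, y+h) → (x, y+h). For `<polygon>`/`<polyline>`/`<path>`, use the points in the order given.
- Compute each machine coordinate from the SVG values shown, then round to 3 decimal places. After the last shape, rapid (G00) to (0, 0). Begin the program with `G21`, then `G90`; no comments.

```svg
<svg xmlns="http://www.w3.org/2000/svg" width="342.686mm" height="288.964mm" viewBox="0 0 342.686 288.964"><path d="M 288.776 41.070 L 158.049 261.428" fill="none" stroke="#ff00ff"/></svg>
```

viewBox `0 0 342.686 288.964` with mm width/height → 1 unit = 1 mm. Flip: y_m = 288.964 − y_svg.

**Shape 1** — `<path>` line segment, stroke `#ff00ff` → cut (S907, F634). Machine vertices: (288.776,247.894) → (158.049,27.536). Open path.

G21
G90
G00 X288.776 Y247.894
M3 S907
G1 X158.049 Y27.536 F634
M5
G00 X0.000 Y0.000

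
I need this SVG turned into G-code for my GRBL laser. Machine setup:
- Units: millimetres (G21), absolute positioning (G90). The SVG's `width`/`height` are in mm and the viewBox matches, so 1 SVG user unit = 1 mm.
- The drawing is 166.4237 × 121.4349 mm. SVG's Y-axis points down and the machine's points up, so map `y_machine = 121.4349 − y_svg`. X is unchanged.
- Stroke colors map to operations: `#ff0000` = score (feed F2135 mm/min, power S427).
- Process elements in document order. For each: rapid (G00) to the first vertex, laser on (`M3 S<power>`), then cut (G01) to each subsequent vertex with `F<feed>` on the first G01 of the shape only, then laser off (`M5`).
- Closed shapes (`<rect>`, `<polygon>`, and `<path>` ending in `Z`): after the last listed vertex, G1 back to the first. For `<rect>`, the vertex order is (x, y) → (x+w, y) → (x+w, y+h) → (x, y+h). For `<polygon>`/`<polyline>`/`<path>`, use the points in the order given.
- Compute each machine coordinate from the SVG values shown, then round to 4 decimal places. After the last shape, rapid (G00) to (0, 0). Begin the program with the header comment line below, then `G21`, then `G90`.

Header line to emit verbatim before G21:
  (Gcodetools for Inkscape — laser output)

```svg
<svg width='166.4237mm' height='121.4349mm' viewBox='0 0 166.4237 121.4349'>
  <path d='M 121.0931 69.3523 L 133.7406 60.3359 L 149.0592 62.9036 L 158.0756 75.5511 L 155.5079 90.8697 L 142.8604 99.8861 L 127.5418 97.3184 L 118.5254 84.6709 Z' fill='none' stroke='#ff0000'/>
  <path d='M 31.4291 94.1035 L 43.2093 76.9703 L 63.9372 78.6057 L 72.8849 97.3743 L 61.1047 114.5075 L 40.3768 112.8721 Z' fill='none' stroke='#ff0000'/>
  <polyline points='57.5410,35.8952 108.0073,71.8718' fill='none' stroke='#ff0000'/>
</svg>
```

1 u = 1 mm; y_m = 121.4349 − y.

[1] `<path>` regular polygon, #ff0000→score S427 F2135: (121.0931,52.0826) → (133.7406,61.0990) → (149.0592,58.5313) → (158.0756,45.8838) → (155.5079,30.5652) → (142.8604,21.5488) → (127.5418,24.1165) → (118.5254,36.7640) → (121.0931,52.0826) (closed)

[2] `<path>` regular polygon, #ff0000→score S427 F2135: (31.4291,27.3314) → (43.2093,44.4646) → (63.9372,42.8292) → (72.8849,24.0606) → (61.1047,6.9274) → (40.3768,8.5628) → (31.4291,27.3314) (closed)

[3] `<polyline>` line segment, #ff0000→score S427 F2135: (57.5410,85.5397) → (108.0073,49.5631)

(Gcodetools for Inkscape — laser output)
G21
G90
G00 X121.0931 Y52.0826
M3 S427
G01 X133.7406 Y61.0990 F2135
G01 X149.0592 Y58.5313
G01 X158.0756 Y45.8838
G01 X155.5079 Y30.5652
G01 X142.8604 Y21.5488
G01 X127.5418 Y24.1165
G01 X118.5254 Y36.7640
G01 X121.0931 Y52.0826
M5
G00 X31.4291 Y27.3314
M3 S427
G01 X43.2093 Y44.4646 F2135
G01 X63.9372 Y42.8292
G01 X72.8849 Y24.0606
G01 X61.1047 Y6.9274
G01 X40.3768 Y8.5628
G01 X31.4291 Y27.3314
M5
G00 X57.5410 Y85.5397
M3 S427
G01 X108.0073 Y49.5631 F2135
M5
G00 X0.0000 Y0.0000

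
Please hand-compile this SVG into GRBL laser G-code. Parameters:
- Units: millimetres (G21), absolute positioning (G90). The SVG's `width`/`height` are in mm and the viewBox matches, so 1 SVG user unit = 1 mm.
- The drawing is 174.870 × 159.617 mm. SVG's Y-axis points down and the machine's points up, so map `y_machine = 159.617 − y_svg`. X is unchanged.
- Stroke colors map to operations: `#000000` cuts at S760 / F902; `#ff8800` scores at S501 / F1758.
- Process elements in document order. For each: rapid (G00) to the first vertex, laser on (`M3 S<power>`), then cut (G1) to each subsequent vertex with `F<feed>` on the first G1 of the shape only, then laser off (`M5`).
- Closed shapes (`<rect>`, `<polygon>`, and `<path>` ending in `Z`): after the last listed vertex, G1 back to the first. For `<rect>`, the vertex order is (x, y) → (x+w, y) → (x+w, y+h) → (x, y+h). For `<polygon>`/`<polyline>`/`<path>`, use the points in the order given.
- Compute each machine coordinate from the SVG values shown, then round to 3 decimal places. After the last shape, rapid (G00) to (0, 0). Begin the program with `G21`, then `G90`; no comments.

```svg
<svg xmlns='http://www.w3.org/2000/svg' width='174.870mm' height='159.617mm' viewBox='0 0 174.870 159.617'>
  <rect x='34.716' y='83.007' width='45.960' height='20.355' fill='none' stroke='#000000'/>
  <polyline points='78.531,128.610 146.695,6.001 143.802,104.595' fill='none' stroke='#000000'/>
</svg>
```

G21
G90
G00 X34.716 Y76.610
M3 S760
G1 X80.676 Y76.610 F902
G1 X80.676 Y56.255
G1 X34.716 Y56.255
G1 X34.716 Y76.610
M5
G00 X78.531 Y31.007
M3 S760
G1 X146.695 Y153.616 F902
G1 X143.802 Y55.022
M5
G00 X0.000 Y0.000

Since the viewBox matches the mm dimensions, user units are millimetres directly. The only transform is the Y-flip y_m = 159.617 − y_svg.

Shape 1 is a rectangle drawn with `<rect>`. Its stroke #000000 means cut at S760, F902. After flipping Y the toolpath is (34.716,76.610) → (80.676,76.610) → (80.676,56.255) → (34.716,56.255) → (34.716,76.610), returning to the start.

Shape 2 is a open polyline drawn with `<polyline>`. Its stroke #000000 means cut at S760, F902. After flipping Y the toolpath is (78.531,31.007) → (146.695,153.616) → (143.802,55.022).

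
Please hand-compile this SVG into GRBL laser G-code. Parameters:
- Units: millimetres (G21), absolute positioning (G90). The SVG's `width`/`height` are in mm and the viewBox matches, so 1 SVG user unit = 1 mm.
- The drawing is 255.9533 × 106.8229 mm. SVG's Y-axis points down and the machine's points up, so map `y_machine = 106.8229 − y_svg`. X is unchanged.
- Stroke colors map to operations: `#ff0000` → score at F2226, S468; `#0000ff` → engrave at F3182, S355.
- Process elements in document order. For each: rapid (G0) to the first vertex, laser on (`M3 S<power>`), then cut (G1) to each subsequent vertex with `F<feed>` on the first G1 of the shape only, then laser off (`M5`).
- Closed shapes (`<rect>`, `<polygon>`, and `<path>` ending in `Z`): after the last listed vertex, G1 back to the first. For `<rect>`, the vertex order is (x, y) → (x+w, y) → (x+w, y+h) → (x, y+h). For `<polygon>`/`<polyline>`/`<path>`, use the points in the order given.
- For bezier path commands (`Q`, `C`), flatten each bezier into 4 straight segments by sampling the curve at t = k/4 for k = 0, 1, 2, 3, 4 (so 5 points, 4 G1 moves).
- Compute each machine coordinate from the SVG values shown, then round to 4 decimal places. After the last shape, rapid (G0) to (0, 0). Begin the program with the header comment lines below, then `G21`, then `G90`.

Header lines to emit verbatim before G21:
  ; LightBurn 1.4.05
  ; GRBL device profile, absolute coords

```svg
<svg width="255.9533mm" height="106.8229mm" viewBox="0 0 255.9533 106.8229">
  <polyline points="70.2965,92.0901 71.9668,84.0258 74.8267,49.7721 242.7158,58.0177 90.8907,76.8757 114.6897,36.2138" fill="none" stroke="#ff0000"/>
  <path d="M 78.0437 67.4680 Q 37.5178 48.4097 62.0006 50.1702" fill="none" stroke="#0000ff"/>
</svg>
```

; LightBurn 1.4.05
; GRBL device profile, absolute coords
G21
G90
G0 X70.2965 Y14.7328
M3 S468
G1 X71.9668 Y22.7971 F2226
G1 X74.8267 Y57.0508
G1 X242.7158 Y48.8052
G1 X90.8907 Y29.9472
G1 X114.6897 Y70.6091
M5
G0 X78.0437 Y39.3549
M3 S355
G1 X61.8438 Y47.5829 F3182
G1 X53.7700 Y53.2085
G1 X53.8222 Y56.2318
G1 X62.0006 Y56.6527
M5
G0 X0.0000 Y0.0000

viewBox `0 0 255.9533 106.8229` with mm width/height → 1 unit = 1 mm. Flip: y_m = 106.8229 − y_svg.

**Shape 1** — `<polyline>` open polyline, stroke `#ff0000` → score (S468, F2226). Machine vertices: (70.2965,14.7328) → (71.9668,22.7971) → (74.8267,57.0508) → (242.7158,48.8052) → (90.8907,29.9472) → (114.6897,70.6091). Open path.

**Shape 2** — `<path>` quadratic bezier, stroke `#0000ff` → engrave (S355, F3182). Control points (SVG): P0=(78.0437,67.4680), P1=(37.5178,48.4097), P2=(62.0006,50.1702); sampled at t=k/4. Machine vertices: (78.0437,39.3549) → (61.8438,47.5829) → (53.7700,53.2085) → (53.8222,56.2318) → (62.0006,56.6527). Open path.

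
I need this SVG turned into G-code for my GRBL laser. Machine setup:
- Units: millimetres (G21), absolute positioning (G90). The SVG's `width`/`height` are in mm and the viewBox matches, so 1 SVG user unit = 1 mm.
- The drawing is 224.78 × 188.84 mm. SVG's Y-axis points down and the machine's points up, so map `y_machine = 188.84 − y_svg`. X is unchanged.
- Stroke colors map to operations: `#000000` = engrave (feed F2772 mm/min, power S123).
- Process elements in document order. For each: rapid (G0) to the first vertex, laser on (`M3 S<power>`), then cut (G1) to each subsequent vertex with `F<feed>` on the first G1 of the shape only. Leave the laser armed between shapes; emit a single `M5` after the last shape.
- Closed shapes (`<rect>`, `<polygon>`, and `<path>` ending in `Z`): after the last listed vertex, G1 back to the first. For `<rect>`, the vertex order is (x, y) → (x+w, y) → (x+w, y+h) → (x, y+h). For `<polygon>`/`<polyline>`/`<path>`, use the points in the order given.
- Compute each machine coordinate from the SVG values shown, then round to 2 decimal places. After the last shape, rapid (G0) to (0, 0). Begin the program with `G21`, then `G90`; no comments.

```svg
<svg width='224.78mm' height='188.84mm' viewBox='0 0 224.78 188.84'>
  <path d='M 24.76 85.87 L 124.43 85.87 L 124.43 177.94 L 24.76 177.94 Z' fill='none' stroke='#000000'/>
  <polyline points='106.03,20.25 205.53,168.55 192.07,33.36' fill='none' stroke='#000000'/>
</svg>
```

G21
G90
G0 X24.76 Y102.97
M3 S123
G1 X124.43 Y102.97 F2772
G1 X124.43 Y10.90
G1 X24.76 Y10.90
G1 X24.76 Y102.97
G0 X106.03 Y168.59
M3 S123
G1 X205.53 Y20.29 F2772
G1 X192.07 Y155.48
M5
G0 X0.00 Y0.00

Since the viewBox matches the mm dimensions, user units are millimetres directly. The only transform is the Y-flip y_m = 188.84 − y_svg.

Shape 1 is a rectangle drawn with `<path>`. Its stroke #000000 means engrave at S123, F2772. After flipping Y the toolpath is (24.76,102.97) → (124.43,102.97) → (124.43,10.90) → (24.76,10.90) → (24.76,102.97), returning to the start.

Shape 2 is a open polyline drawn with `<polyline>`. Its stroke #000000 means engrave at S123, F2772. After flipping Y the toolpath is (106.03,168.59) → (205.53,20.29) → (192.07,155.48).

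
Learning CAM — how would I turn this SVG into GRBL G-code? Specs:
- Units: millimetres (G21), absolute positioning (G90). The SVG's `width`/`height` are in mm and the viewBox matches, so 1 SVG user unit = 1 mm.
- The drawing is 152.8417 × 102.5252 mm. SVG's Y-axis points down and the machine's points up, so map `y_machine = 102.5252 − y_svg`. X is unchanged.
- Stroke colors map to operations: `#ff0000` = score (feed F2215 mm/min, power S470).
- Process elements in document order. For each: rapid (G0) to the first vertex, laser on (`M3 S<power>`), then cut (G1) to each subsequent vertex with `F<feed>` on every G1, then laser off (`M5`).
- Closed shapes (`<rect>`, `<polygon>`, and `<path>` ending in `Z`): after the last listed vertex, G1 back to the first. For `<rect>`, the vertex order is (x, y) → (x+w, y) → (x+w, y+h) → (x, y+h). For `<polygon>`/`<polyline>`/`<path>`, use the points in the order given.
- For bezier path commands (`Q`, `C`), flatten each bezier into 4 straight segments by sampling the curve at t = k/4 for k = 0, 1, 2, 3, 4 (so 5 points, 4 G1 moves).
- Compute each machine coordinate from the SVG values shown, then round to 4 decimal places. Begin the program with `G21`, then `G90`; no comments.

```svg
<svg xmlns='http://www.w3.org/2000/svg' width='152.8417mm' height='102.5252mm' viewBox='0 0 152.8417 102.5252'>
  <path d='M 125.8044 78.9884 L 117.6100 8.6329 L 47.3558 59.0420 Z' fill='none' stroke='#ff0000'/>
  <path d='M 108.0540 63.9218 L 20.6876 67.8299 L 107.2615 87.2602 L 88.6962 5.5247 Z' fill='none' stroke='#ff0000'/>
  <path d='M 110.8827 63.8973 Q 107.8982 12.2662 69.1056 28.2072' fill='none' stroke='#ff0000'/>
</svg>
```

G21
G90
G0 X125.8044 Y23.5368
M3 S470
G1 X117.6100 Y93.8923 F2215
G1 X47.3558 Y43.4832 F2215
G1 X125.8044 Y23.5368 F2215
M5
G0 X108.0540 Y38.6034
M3 S470
G1 X20.6876 Y34.6953 F2215
G1 X107.2615 Y15.2650 F2215
G1 X88.6962 Y97.0005 F2215
G1 X108.0540 Y38.6034 F2215
M5
G0 X110.8827 Y38.6279
M3 S470
G1 X107.1524 Y60.2202 F2215
G1 X98.9462 Y73.3660 F2215
G1 X86.2639 Y78.0652 F2215
G1 X69.1056 Y74.3180 F2215
M5

1 u = 1 mm; y_m = 102.5252 − y.

[1] `<path>` closed polygon, #ff0000→score S470 F2215: (125.8044,23.5368) → (117.6100,93.8923) → (47.3558,43.4832) → (125.8044,23.5368) (closed)

[2] `<path>` closed polygon, #ff0000→score S470 F2215: (108.0540,38.6034) → (20.6876,34.6953) → (107.2615,15.2650) → (88.6962,97.0005) → (108.0540,38.6034) (closed)

[3] `<path>` quadratic bezier, #ff0000→score S470 F2215: (110.8827,38.6279) → (107.1524,60.2202) → (98.9462,73.3660) → (86.2639,78.0652) → (69.1056,74.3180)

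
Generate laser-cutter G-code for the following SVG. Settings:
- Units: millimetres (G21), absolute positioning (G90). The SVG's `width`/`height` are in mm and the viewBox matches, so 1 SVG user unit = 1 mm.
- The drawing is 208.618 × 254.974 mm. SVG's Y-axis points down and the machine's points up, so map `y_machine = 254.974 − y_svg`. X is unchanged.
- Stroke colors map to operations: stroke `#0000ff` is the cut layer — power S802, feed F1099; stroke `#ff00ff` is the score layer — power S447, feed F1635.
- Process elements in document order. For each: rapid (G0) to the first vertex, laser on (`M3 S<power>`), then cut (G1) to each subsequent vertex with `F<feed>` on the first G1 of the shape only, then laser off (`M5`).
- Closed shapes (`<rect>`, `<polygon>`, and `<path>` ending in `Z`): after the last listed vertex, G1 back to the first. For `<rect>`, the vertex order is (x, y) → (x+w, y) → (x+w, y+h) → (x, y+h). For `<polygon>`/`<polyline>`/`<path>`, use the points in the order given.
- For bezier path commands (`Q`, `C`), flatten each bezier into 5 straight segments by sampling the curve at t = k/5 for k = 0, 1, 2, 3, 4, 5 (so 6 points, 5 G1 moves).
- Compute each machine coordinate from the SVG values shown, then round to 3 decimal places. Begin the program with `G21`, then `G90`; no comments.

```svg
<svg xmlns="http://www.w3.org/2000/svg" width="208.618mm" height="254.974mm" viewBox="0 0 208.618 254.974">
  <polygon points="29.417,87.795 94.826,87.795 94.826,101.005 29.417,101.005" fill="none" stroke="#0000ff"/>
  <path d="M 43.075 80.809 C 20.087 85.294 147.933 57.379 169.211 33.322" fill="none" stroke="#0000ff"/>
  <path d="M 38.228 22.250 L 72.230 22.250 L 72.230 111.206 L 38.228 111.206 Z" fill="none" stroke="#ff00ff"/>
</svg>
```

Since the viewBox matches the mm dimensions, user units are millimetres directly. The only transform is the Y-flip y_m = 254.974 − y_svg.

Shape 1 is a rectangle drawn with `<polygon>`. Its stroke #0000ff means cut at S802, F1099. After flipping Y the toolpath is (29.417,167.179) → (94.826,167.179) → (94.826,153.969) → (29.417,153.969) → (29.417,167.179), returning to the start.

Shape 2 is a cubic bezier drawn with `<path>`. Its stroke #0000ff means cut at S802, F1099. After flipping Y the toolpath is (43.075,174.165) → (45.323,175.072) → (71.416,182.014) → (108.998,193.252) → (145.715,207.045) → (169.211,221.652).

Shape 3 is a rectangle drawn with `<path>`. Its stroke #ff00ff means score at S447, F1635. After flipping Y the toolpath is (38.228,232.724) → (72.230,232.724) → (72.230,143.768) → (38.228,143.768) → (38.228,232.724), returning to the start.

G21
G90
G0 X29.417 Y167.179
M3 S802
G1 X94.826 Y167.179 F1099
G1 X94.826 Y153.969
G1 X29.417 Y153.969
G1 X29.417 Y167.179
M5
G0 X43.075 Y174.165
M3 S802
G1 X45.323 Y175.072 F1099
G1 X71.416 Y182.014
G1 X108.998 Y193.252
G1 X145.715 Y207.045
G1 X169.211 Y221.652
M5
G0 X38.228 Y232.724
M3 S447
G1 X72.230 Y232.724 F1635
G1 X72.230 Y143.768
G1 X38.228 Y143.768
G1 X38.228 Y232.724
M5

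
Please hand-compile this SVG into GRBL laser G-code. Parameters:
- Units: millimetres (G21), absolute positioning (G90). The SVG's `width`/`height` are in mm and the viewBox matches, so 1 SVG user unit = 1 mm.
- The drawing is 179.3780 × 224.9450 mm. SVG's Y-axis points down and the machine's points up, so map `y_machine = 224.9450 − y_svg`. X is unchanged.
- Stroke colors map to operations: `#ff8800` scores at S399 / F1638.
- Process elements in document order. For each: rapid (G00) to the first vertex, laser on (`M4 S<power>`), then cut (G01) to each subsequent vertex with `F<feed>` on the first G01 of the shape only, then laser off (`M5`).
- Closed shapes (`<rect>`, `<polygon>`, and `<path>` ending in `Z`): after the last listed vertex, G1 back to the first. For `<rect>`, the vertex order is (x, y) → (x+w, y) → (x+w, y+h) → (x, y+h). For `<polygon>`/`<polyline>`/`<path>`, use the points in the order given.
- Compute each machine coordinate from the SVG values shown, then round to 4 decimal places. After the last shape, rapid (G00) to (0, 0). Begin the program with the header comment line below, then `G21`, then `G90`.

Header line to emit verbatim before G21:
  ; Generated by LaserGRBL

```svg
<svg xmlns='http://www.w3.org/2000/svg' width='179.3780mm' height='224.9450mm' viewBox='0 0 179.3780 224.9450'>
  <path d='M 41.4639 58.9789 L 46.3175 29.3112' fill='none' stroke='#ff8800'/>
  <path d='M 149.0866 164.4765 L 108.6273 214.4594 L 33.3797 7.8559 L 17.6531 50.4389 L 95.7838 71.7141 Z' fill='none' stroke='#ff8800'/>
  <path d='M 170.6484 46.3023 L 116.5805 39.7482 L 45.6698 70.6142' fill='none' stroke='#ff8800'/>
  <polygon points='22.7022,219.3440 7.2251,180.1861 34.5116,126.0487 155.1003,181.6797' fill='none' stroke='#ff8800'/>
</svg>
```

1 u = 1 mm; y_m = 224.9450 − y.

[1] `<path>` line segment, #ff8800→score S399 F1638: (41.4639,165.9661) → (46.3175,195.6338)

[2] `<path>` closed polygon, #ff8800→score S399 F1638: (149.0866,60.4685) → (108.6273,10.4856) → (33.3797,217.0891) → (17.6531,174.5061) → (95.7838,153.2309) → (149.0866,60.4685) (closed)

[3] `<path>` open polyline, #ff8800→score S399 F1638: (170.6484,178.6427) → (116.5805,185.1968) → (45.6698,154.3308)

[4] `<polygon>` closed polygon, #ff8800→score S399 F1638: (22.7022,5.6010) → (7.2251,44.7589) → (34.5116,98.8963) → (155.1003,43.2653) → (22.7022,5.6010) (closed)

; Generated by LaserGRBL
G21
G90
G00 X41.4639 Y165.9661
M4 S399
G01 X46.3175 Y195.6338 F1638
M5
G00 X149.0866 Y60.4685
M4 S399
G01 X108.6273 Y10.4856 F1638
G01 X33.3797 Y217.0891
G01 X17.6531 Y174.5061
G01 X95.7838 Y153.2309
G01 X149.0866 Y60.4685
M5
G00 X170.6484 Y178.6427
M4 S399
G01 X116.5805 Y185.1968 F1638
G01 X45.6698 Y154.3308
M5
G00 X22.7022 Y5.6010
M4 S399
G01 X7.2251 Y44.7589 F1638
G01 X34.5116 Y98.8963
G01 X155.1003 Y43.2653
G01 X22.7022 Y5.6010
M5
G00 X0.0000 Y0.0000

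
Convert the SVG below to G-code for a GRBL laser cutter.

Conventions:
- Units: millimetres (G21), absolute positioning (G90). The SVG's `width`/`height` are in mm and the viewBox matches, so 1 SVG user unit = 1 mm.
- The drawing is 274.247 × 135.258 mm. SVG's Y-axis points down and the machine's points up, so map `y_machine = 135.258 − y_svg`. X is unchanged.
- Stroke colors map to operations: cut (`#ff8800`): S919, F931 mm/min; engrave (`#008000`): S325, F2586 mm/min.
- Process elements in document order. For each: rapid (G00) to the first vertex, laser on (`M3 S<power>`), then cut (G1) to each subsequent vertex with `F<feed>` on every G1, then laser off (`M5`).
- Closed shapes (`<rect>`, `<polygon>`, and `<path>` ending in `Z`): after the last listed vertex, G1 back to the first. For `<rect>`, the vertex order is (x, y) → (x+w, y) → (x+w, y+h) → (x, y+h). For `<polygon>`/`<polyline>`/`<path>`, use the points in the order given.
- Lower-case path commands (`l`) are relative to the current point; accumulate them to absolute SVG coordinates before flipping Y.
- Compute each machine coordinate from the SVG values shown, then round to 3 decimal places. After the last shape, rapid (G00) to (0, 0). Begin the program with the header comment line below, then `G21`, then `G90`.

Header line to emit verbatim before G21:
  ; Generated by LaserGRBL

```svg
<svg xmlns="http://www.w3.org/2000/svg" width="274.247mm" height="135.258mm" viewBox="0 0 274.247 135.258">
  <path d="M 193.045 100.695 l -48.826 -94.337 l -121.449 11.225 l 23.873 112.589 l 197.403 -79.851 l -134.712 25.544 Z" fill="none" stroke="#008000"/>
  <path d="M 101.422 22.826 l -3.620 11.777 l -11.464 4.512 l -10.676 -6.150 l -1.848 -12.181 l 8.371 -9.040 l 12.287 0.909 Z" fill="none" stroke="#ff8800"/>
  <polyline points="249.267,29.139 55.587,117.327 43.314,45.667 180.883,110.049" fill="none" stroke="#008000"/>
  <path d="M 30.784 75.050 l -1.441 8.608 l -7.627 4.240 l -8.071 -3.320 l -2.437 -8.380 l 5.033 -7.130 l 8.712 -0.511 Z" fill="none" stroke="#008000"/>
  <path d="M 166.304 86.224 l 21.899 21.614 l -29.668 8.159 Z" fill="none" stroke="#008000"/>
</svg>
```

; Generated by LaserGRBL
G21
G90
G00 X193.045 Y34.563
M3 S325
G1 X144.219 Y128.900 F2586
G1 X22.770 Y117.675 F2586
G1 X46.643 Y5.086 F2586
G1 X244.046 Y84.937 F2586
G1 X109.334 Y59.393 F2586
G1 X193.045 Y34.563 F2586
M5
G00 X101.422 Y112.432
M3 S919
G1 X97.802 Y100.655 F931
G1 X86.338 Y96.143 F931
G1 X75.662 Y102.293 F931
G1 X73.814 Y114.474 F931
G1 X82.185 Y123.514 F931
G1 X94.472 Y122.605 F931
G1 X101.422 Y112.432 F931
M5
G00 X249.267 Y106.119
M3 S325
G1 X55.587 Y17.931 F2586
G1 X43.314 Y89.591 F2586
G1 X180.883 Y25.209 F2586
M5
G00 X30.784 Y60.208
M3 S325
G1 X29.343 Y51.600 F2586
G1 X21.716 Y47.360 F2586
G1 X13.645 Y50.680 F2586
G1 X11.208 Y59.060 F2586
G1 X16.241 Y66.190 F2586
G1 X24.953 Y66.701 F2586
G1 X30.784 Y60.208 F2586
M5
G00 X166.304 Y49.034
M3 S325
G1 X188.203 Y27.420 F2586
G1 X158.535 Y19.261 F2586
G1 X166.304 Y49.034 F2586
M5
G00 X0.000 Y0.000

1 u = 1 mm; y_m = 135.258 − y.

[1] `<path>` closed polygon, #008000→engrave S325 F2586: (193.045,34.563) → (144.219,128.900) → (22.770,117.675) → (46.643,5.086) → (244.046,84.937) → (109.334,59.393) → (193.045,34.563) (closed)

[2] `<path>` regular polygon, #ff8800→cut S919 F931: (101.422,112.432) → (97.802,100.655) → (86.338,96.143) → (75.662,102.293) → (73.814,114.474) → (82.185,123.514) → (94.472,122.605) → (101.422,112.432) (closed)

[3] `<polyline>` open polyline, #008000→engrave S325 F2586: (249.267,106.119) → (55.587,17.931) → (43.314,89.591) → (180.883,25.209)

[4] `<path>` regular polygon, #008000→engrave S325 F2586: (30.784,60.208) → (29.343,51.600) → (21.716,47.360) → (13.645,50.680) → (11.208,59.060) → (16.241,66.190) → (24.953,66.701) → (30.784,60.208) (closed)

[5] `<path>` regular polygon, #008000→engrave S325 F2586: (166.304,49.034) → (188.203,27.420) → (158.535,19.261) → (166.304,49.034) (closed)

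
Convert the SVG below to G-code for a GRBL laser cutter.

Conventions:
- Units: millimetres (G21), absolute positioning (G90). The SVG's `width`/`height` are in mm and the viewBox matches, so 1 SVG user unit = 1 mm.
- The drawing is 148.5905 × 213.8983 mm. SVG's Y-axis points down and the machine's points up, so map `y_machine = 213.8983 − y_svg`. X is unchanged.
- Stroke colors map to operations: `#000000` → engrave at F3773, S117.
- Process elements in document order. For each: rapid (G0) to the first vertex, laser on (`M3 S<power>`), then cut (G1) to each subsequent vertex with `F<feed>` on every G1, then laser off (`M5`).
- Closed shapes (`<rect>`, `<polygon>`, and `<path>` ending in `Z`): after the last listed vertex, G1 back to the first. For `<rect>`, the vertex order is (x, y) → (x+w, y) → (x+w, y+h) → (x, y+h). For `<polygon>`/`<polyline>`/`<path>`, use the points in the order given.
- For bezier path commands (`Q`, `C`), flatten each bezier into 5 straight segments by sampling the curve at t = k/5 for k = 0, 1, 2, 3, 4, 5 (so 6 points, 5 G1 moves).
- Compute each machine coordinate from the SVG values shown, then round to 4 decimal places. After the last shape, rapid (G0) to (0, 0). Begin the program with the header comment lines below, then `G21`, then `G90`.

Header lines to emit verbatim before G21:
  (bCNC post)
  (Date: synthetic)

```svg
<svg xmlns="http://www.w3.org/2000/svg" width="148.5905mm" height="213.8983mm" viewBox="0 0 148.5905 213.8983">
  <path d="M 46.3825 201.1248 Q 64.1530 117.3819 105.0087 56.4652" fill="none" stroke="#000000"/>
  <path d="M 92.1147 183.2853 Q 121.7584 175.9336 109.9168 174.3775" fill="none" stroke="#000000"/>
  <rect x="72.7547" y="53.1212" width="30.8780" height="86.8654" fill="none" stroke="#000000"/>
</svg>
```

1 u = 1 mm; y_m = 213.8983 − y.

[1] `<path>` quadratic bezier, #000000→engrave S117 F3773: (46.3825,12.7735) → (54.4141,45.3576) → (64.2925,76.1156) → (76.0178,105.0475) → (89.5898,132.1534) → (105.0087,157.4331)

[2] `<path>` quadratic bezier, #000000→engrave S117 F3773: (92.1147,30.6130) → (102.3128,33.3219) → (109.1920,35.5671) → (112.7524,37.3486) → (112.9940,38.6665) → (109.9168,39.5208)

[3] `<rect>` rectangle, #000000→engrave S117 F3773: (72.7547,160.7771) → (103.6327,160.7771) → (103.6327,73.9117) → (72.7547,73.9117) → (72.7547,160.7771) (closed)

(bCNC post)
(Date: synthetic)
G21
G90
G0 X46.3825 Y12.7735
M3 S117
G1 X54.4141 Y45.3576 F3773
G1 X64.2925 Y76.1156 F3773
G1 X76.0178 Y105.0475 F3773
G1 X89.5898 Y132.1534 F3773
G1 X105.0087 Y157.4331 F3773
M5
G0 X92.1147 Y30.6130
M3 S117
G1 X102.3128 Y33.3219 F3773
G1 X109.1920 Y35.5671 F3773
G1 X112.7524 Y37.3486 F3773
G1 X112.9940 Y38.6665 F3773
G1 X109.9168 Y39.5208 F3773
M5
G0 X72.7547 Y160.7771
M3 S117
G1 X103.6327 Y160.7771 F3773
G1 X103.6327 Y73.9117 F3773
G1 X72.7547 Y73.9117 F3773
G1 X72.7547 Y160.7771 F3773
M5
G0 X0.0000 Y0.0000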